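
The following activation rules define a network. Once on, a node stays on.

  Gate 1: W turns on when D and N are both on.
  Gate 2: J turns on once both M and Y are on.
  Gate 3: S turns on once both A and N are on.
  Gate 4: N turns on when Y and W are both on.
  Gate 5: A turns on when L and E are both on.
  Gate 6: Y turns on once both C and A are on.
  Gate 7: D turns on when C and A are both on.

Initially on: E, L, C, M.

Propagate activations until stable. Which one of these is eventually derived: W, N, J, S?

L and E are on, so A turns on (Gate 5).
Gate 6: C and A on → Y on.
M and Y are on, so J turns on (Gate 2).
N would need Y and W (Gate 4), but W never turns on. W would need D and N (Gate 1), but N never turns on. S would need A and N (Gate 3), but N never turns on.

J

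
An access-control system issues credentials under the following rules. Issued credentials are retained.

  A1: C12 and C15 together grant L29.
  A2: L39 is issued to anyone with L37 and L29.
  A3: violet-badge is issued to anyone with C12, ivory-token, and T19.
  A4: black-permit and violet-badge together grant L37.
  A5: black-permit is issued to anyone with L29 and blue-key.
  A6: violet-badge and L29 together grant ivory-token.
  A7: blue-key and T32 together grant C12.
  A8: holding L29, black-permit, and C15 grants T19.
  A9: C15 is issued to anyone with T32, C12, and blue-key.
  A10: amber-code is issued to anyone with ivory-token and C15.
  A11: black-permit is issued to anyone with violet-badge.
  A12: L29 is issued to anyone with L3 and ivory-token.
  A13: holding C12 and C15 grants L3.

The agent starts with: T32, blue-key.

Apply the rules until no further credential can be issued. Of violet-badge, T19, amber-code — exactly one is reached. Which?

Holding blue-key and T32 grants C12 (A7).
Holding T32, C12, and blue-key grants C15 (A9).
Holding C12 and C15 grants L29 (A1).
Holding L29 and blue-key grants black-permit (A5).
Holding L29, black-permit, and C15 grants T19 (A8).
violet-badge would need C12, ivory-token, and T19 (A3), but ivory-token is never granted. amber-code would need ivory-token and C15 (A10), but ivory-token is never granted.

T19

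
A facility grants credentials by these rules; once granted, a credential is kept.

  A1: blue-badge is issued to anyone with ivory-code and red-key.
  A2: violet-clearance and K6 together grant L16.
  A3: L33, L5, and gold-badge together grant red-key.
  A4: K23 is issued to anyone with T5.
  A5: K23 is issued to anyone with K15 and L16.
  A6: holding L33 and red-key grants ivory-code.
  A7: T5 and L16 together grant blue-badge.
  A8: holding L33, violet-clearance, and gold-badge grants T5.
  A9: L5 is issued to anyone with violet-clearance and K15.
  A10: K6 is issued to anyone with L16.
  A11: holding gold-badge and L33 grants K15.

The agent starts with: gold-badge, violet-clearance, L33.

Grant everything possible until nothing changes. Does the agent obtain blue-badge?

Yes

Holding gold-badge and L33 grants K15 (A11).
Holding violet-clearance and K15 grants L5 (A9).
Holding L33, L5, and gold-badge grants red-key (A3).
Holding L33 and red-key grants ivory-code (A6).
Holding ivory-code and red-key grants blue-badge (A1).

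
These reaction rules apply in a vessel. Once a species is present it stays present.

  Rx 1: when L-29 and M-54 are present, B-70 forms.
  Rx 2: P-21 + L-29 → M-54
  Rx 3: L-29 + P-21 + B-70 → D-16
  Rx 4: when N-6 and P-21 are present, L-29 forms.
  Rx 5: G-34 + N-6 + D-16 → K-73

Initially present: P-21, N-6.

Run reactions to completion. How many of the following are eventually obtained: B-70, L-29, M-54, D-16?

4

N-6 and P-21 present → L-29 forms (Rx 4).
P-21 and L-29 present → M-54 forms (Rx 2).
L-29 and M-54 present → B-70 forms (Rx 1).
L-29, P-21, and B-70 present → D-16 forms (Rx 3).
B-70: reached.
L-29: reached.
M-54: reached.
D-16: reached.
All 4 are reached.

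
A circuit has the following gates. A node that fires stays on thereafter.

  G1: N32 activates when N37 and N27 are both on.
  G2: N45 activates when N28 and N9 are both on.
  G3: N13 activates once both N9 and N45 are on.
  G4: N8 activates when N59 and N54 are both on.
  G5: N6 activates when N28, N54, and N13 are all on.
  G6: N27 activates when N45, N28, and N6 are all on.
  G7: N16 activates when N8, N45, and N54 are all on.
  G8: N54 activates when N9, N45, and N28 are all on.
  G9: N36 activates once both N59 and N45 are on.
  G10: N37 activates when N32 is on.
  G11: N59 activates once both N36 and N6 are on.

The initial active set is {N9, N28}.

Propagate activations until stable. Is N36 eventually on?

N36 would need N59 and N45 (G9), but N59 never turns on.

No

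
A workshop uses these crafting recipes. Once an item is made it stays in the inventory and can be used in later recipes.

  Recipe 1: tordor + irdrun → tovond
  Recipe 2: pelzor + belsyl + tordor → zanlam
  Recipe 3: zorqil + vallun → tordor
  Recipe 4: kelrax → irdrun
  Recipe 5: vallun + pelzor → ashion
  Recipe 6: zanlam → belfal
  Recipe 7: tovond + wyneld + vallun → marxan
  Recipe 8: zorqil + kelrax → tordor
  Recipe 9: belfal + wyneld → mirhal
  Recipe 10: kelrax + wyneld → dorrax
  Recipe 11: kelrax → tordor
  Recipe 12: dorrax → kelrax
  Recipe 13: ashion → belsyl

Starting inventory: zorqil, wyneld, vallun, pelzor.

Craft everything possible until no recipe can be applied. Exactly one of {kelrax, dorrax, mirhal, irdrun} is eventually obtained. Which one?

mirhal

Using Recipe 5, vallun and pelzor make ashion.
zorqil + vallun → tordor (Recipe 3).
ashion → belsyl (Recipe 13).
pelzor + belsyl + tordor → zanlam (Recipe 2).
zanlam → belfal (Recipe 6).
Using Recipe 9, belfal and wyneld make mirhal.
kelrax would need dorrax (Recipe 12), but dorrax is never obtained. irdrun would need kelrax (Recipe 4), but kelrax is never obtained. dorrax would need kelrax and wyneld (Recipe 10), but kelrax is never obtained.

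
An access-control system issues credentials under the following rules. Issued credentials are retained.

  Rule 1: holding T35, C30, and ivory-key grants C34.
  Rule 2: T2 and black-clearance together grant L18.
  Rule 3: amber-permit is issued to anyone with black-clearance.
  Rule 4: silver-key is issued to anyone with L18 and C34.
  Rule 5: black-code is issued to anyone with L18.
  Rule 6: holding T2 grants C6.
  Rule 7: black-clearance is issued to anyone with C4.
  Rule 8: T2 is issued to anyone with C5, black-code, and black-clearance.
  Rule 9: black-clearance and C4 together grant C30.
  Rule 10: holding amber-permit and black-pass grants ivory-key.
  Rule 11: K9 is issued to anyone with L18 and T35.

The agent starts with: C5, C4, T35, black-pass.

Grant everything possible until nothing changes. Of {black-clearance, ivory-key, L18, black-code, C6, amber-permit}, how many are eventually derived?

3

Holding C4 grants black-clearance (Rule 7).
Holding black-clearance grants amber-permit (Rule 3).
Holding amber-permit and black-pass grants ivory-key (Rule 10).
black-clearance: reached.
ivory-key: reached.
L18 would need T2 and black-clearance (Rule 2), but T2 is never granted.
black-code would need L18 (Rule 5), but L18 is never granted.
C6 would need T2 (Rule 6), but T2 is never granted.
amber-permit: reached.
Reached: black-clearance, ivory-key, and amber-permit — 3 of the 6.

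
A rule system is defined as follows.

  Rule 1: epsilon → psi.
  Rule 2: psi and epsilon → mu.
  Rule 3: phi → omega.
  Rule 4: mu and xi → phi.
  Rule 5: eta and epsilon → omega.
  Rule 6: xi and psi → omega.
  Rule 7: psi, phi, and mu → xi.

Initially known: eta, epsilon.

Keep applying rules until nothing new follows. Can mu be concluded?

From epsilon, Rule 1 gives psi.
psi and epsilon hold, so mu follows (Rule 2).

Yes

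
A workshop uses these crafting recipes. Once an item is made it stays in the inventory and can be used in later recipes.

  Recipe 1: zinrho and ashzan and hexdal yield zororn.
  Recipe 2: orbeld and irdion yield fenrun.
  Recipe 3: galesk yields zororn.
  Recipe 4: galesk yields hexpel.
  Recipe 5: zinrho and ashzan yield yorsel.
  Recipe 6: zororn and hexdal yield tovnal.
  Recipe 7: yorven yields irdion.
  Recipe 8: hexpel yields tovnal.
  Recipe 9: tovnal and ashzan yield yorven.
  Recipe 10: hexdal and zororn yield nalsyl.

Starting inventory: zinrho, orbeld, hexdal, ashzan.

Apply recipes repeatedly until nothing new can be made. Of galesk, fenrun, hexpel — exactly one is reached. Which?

fenrun

zinrho and ashzan and hexdal → zororn (Recipe 1).
zororn and hexdal → tovnal (Recipe 6).
tovnal and ashzan → yorven (Recipe 9).
yorven → irdion (Recipe 7).
Using Recipe 2, orbeld and irdion make fenrun.
hexpel would need galesk (Recipe 4), but galesk is never obtained. No rule produces galesk, and it is not given.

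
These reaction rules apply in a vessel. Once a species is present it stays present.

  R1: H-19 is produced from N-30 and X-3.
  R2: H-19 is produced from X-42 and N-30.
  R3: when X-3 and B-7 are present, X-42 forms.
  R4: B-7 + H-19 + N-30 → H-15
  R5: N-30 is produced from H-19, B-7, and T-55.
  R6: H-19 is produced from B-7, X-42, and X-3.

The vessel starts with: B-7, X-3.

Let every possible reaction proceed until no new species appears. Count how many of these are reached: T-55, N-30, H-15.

0

No rule produces T-55, and it is not given.
N-30 would need H-19, B-7, and T-55 (R5), but T-55 never forms.
H-15 would need B-7, H-19, and N-30 (R4), but N-30 never forms.
None of the 3 are reached.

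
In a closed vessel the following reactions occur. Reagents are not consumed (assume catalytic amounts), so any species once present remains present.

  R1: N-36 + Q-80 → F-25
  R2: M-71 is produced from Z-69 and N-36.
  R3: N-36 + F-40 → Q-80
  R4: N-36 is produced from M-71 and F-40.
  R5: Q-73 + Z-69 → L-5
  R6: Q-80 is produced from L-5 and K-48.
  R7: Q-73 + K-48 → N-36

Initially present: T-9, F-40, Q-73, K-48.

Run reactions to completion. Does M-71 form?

No

M-71 would need Z-69 and N-36 (R2), but Z-69 never forms.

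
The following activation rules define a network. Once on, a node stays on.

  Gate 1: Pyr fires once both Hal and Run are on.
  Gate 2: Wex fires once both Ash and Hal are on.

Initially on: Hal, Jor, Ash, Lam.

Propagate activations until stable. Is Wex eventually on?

Ash and Hal are on, so Wex fires (Gate 2).

Yes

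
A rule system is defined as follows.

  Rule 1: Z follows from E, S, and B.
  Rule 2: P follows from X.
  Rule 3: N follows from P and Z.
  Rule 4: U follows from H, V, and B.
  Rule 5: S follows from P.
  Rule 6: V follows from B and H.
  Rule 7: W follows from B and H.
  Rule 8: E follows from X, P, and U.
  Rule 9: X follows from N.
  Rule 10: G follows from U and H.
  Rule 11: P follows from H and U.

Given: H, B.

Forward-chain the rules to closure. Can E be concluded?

E would need X, P, and U (Rule 8), but X is never established.

No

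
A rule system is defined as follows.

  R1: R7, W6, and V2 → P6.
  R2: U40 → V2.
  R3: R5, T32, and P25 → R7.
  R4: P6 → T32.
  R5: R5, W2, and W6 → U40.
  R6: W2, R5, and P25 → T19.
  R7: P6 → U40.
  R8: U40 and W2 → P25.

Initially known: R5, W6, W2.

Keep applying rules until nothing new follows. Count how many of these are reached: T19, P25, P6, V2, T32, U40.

R5, W2, and W6 hold, so U40 follows (R5).
From U40, R2 gives V2.
U40 and W2 hold, so P25 follows (R8).
W2, R5, and P25 hold, so T19 follows (R6).
T19: reached.
P25: reached.
P6 would need R7, W6, and V2 (R1), but R7 is never established.
V2: reached.
T32 would need P6 (R4), but P6 is never established.
U40: reached.
Reached: T19, P25, V2, and U40 — 4 of the 6.

4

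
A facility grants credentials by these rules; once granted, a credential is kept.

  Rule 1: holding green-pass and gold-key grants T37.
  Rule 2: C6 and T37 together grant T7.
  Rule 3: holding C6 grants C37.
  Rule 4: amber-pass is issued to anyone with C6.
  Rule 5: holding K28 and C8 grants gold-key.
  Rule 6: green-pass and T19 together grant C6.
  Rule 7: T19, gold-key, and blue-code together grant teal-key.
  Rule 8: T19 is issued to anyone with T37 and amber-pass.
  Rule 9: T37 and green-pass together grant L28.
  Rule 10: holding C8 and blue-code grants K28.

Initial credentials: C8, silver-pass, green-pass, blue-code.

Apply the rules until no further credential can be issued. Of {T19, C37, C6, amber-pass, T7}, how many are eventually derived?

0

T19 would need T37 and amber-pass (Rule 8), but amber-pass is never granted.
C37 would need C6 (Rule 3), but C6 is never granted.
C6 would need green-pass and T19 (Rule 6), but T19 is never granted.
amber-pass would need C6 (Rule 4), but C6 is never granted.
T7 would need C6 and T37 (Rule 2), but C6 is never granted.
None of the 5 are reached.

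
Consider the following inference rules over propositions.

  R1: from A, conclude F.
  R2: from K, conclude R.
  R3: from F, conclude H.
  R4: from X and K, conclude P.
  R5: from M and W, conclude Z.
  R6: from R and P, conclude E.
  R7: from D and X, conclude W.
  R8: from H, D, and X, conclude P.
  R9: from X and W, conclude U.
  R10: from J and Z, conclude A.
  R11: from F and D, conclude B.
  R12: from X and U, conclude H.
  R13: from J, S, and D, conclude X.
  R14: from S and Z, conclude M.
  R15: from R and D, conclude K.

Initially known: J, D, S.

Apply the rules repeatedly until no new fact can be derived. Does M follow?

M would need S and Z (R14), but Z is never established.

No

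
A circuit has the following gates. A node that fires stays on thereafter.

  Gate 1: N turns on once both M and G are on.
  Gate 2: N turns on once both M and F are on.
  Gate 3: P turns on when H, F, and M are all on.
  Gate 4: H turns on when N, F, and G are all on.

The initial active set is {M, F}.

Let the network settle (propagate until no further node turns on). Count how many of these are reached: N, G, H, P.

1

Gate 2: M and F on → N on.
N: reached.
No rule produces G, and it is not given.
H would need N, F, and G (Gate 4), but G never turns on.
P would need H, F, and M (Gate 3), but H never turns on.
Reached: N — 1 of the 4.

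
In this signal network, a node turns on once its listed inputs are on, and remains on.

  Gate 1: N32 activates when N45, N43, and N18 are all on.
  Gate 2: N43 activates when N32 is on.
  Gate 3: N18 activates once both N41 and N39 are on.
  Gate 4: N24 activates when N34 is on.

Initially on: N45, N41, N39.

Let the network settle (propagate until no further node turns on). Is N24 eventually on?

N24 would need N34 (Gate 4), but N34 never turns on.

No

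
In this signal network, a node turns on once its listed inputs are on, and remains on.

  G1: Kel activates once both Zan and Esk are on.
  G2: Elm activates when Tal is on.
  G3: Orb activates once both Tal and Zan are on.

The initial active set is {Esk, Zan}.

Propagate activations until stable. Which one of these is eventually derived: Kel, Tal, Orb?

Kel

G1: Zan and Esk on → Kel on.
No rule produces Tal, and it is not given. Orb would need Tal and Zan (G3), but Tal never turns on.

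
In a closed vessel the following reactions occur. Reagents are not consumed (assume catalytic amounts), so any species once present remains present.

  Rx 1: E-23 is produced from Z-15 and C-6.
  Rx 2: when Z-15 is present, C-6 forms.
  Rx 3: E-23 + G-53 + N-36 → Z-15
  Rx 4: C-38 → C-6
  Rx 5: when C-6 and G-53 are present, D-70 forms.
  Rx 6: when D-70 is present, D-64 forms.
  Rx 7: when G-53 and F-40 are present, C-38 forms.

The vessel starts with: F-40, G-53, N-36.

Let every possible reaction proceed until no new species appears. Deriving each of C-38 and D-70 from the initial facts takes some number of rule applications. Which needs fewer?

C-38: G-53 and F-40 present → C-38 forms (Rx 7). [1 rule application]
D-70: G-53 and F-40 present → C-38 forms (Rx 7). C-38 present → C-6 forms (Rx 4). C-6 and G-53 present → D-70 forms (Rx 5). [3 rule applications]
C-38 needs fewer.

C-38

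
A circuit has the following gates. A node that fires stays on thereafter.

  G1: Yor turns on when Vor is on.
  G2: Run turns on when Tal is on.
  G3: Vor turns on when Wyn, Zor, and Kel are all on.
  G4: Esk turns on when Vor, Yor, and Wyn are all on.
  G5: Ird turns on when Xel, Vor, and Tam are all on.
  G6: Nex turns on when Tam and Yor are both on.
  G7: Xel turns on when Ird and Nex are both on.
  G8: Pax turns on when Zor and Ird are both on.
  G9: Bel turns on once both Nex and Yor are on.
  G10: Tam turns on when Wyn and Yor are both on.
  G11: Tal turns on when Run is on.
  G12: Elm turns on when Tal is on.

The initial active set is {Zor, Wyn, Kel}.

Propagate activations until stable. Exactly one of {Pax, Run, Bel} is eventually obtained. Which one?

G3: Wyn, Zor, and Kel on → Vor on.
Vor is on, so Yor turns on (G1).
Wyn and Yor are on, so Tam turns on (G10).
G6: Tam and Yor on → Nex on.
G9: Nex and Yor on → Bel on.
Pax would need Zor and Ird (G8), but Ird never turns on. Run would need Tal (G2), but Tal never turns on.

Bel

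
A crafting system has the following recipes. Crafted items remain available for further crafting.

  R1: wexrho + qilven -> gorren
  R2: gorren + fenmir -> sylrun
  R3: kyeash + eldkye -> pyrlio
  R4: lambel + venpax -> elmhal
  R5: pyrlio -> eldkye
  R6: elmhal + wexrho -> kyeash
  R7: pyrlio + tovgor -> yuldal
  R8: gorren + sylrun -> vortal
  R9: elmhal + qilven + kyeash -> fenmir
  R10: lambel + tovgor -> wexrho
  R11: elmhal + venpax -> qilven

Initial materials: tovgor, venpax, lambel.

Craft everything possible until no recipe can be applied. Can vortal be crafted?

Using R4, lambel and venpax make elmhal.
Using R10, lambel and tovgor make wexrho.
Using R11, elmhal and venpax make qilven.
elmhal + wexrho -> kyeash (R6).
elmhal + qilven + kyeash -> fenmir (R9).
Using R1, wexrho and qilven make gorren.
Using R2, gorren and fenmir make sylrun.
Using R8, gorren and sylrun make vortal.

Yes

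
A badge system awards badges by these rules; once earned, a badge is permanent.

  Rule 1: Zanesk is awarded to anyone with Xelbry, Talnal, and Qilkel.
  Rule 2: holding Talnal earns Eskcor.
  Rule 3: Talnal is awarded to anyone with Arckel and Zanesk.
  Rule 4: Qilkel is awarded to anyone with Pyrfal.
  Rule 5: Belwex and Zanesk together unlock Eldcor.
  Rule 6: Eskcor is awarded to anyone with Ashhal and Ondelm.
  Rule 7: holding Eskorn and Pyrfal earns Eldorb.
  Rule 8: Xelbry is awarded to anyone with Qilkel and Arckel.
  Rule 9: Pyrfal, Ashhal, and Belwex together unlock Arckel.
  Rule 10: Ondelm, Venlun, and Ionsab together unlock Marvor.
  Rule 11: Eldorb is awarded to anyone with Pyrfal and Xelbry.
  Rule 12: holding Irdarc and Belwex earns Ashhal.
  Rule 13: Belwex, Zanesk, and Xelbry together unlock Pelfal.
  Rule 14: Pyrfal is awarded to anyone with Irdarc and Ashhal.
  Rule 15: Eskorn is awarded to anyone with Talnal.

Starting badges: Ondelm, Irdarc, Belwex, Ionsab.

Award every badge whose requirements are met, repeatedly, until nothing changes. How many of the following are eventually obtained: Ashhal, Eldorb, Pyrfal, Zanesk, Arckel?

4

With Irdarc and Belwex, Ashhal is earned (Rule 12).
With Irdarc and Ashhal, Pyrfal is earned (Rule 14).
With Pyrfal, Ashhal, and Belwex, Arckel is earned (Rule 9).
With Pyrfal, Qilkel is earned (Rule 4).
With Qilkel and Arckel, Xelbry is earned (Rule 8).
With Pyrfal and Xelbry, Eldorb is earned (Rule 11).
Ashhal: reached.
Eldorb: reached.
Pyrfal: reached.
Zanesk would need Xelbry, Talnal, and Qilkel (Rule 1), but Talnal is never earned.
Arckel: reached.
Reached: Ashhal, Eldorb, Pyrfal, and Arckel — 4 of the 5.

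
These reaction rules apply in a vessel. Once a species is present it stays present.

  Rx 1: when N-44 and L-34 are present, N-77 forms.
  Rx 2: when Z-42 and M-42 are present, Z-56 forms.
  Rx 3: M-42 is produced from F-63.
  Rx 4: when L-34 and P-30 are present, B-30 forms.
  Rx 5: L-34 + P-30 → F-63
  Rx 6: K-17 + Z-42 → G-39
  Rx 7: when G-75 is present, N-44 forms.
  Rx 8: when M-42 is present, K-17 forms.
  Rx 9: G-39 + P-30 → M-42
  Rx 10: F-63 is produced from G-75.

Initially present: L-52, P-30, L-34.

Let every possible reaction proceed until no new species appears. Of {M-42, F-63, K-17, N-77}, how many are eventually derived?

3

L-34 and P-30 present → F-63 forms (Rx 5).
F-63 present → M-42 forms (Rx 3).
M-42 present → K-17 forms (Rx 8).
M-42: reached.
F-63: reached.
K-17: reached.
N-77 would need N-44 and L-34 (Rx 1), but N-44 never forms.
Reached: M-42, F-63, and K-17 — 3 of the 4.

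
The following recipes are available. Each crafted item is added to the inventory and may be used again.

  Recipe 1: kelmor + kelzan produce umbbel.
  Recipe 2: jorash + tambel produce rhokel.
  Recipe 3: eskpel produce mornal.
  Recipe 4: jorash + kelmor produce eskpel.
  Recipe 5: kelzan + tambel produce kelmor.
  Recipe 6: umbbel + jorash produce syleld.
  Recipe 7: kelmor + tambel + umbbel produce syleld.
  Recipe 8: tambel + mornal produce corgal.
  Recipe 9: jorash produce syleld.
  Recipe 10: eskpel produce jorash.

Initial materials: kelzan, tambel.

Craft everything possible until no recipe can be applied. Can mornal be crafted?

mornal would need eskpel (Recipe 3), but eskpel is never obtained.

No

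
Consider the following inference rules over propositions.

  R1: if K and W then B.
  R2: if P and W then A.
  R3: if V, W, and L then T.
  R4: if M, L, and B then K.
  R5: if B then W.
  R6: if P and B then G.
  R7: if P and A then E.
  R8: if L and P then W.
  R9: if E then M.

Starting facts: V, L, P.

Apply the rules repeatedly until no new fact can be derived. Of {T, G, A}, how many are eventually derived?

From L and P, R8 gives W.
From V, W, and L, R3 gives T.
P and W hold, so A follows (R2).
T: reached.
G would need P and B (R6), but B is never established.
A: reached.
Reached: T and A — 2 of the 3.

2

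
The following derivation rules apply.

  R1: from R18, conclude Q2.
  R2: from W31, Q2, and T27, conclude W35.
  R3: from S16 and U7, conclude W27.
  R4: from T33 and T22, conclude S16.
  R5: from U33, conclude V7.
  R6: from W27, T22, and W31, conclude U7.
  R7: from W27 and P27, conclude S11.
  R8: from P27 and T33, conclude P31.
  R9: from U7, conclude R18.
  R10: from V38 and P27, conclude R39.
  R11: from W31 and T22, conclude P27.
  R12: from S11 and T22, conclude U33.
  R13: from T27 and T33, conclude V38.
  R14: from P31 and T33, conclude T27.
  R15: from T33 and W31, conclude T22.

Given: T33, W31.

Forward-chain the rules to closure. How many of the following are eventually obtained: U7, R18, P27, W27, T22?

2

From T33 and W31, R15 gives T22.
From W31 and T22, R11 gives P27.
U7 would need W27, T22, and W31 (R6), but W27 is never established.
R18 would need U7 (R9), but U7 is never established.
P27: reached.
W27 would need S16 and U7 (R3), but U7 is never established.
T22: reached.
Reached: P27 and T22 — 2 of the 5.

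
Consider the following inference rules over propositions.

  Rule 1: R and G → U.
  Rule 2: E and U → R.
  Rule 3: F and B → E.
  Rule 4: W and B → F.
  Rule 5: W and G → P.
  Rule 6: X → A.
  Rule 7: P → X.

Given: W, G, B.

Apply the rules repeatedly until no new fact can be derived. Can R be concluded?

No

R would need E and U (Rule 2), but U is never established.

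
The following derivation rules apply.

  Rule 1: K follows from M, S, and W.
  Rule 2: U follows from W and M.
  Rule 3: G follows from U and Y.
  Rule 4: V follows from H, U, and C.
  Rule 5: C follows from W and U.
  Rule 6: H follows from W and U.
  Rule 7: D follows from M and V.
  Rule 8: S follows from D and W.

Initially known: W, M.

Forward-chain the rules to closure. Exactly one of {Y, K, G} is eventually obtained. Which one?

K

W and M hold, so U follows (Rule 2).
W and U hold, so H follows (Rule 6).
From W and U, Rule 5 gives C.
From H, U, and C, Rule 4 gives V.
From M and V, Rule 7 gives D.
From D and W, Rule 8 gives S.
M, S, and W hold, so K follows (Rule 1).
G would need U and Y (Rule 3), but Y is never established. No rule produces Y, and it is not given.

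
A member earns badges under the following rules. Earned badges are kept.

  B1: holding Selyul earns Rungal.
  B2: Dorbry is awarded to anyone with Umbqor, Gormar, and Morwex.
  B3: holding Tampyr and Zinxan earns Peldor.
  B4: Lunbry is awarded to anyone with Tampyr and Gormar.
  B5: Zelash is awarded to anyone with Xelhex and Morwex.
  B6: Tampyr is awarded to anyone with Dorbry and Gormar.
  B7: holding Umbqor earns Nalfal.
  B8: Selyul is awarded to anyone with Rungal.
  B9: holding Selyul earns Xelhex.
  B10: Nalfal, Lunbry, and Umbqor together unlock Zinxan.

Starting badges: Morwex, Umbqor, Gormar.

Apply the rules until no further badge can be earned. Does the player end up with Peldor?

Yes

With Umbqor, Gormar, and Morwex, Dorbry is earned (B2).
With Umbqor, Nalfal is earned (B7).
With Dorbry and Gormar, Tampyr is earned (B6).
With Tampyr and Gormar, Lunbry is earned (B4).
With Nalfal, Lunbry, and Umbqor, Zinxan is earned (B10).
With Tampyr and Zinxan, Peldor is earned (B3).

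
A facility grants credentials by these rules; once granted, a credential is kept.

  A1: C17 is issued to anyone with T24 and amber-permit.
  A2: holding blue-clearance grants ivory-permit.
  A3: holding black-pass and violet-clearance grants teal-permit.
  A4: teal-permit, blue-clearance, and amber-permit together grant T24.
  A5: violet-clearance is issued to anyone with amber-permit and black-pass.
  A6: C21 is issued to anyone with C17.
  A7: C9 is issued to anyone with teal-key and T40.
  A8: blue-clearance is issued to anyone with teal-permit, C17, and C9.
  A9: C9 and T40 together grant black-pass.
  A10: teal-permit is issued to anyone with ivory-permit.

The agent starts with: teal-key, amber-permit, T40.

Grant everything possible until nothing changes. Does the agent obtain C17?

C17 would need T24 and amber-permit (A1), but T24 is never granted.

No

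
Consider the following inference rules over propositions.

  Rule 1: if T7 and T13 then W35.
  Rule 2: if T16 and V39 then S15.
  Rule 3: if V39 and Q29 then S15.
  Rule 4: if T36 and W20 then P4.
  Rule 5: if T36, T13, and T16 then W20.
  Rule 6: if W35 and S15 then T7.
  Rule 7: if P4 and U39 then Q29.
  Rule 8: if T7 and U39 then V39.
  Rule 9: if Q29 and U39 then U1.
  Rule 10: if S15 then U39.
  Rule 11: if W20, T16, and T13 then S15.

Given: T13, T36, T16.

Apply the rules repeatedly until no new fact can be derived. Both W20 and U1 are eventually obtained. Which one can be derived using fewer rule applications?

W20: T36, T13, and T16 hold, so W20 follows (Rule 5). [1 rule application]
U1: From T36, T13, and T16, Rule 5 gives W20. W20, T16, and T13 hold, so S15 follows (Rule 11). From T36 and W20, Rule 4 gives P4. From S15, Rule 10 gives U39. P4 and U39 hold, so Q29 follows (Rule 7). From Q29 and U39, Rule 9 gives U1. [6 rule applications]
W20 needs fewer.

W20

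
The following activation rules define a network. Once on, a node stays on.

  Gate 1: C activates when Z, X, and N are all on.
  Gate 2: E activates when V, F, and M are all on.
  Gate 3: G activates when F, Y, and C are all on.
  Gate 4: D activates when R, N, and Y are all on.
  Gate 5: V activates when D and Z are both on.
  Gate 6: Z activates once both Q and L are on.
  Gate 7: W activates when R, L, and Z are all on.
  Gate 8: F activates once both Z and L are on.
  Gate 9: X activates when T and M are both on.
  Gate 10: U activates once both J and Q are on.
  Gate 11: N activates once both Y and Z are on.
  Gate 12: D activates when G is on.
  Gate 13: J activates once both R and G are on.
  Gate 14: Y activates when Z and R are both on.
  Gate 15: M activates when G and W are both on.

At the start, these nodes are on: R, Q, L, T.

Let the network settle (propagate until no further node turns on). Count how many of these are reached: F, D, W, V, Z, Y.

Q and L are on, so Z activates (Gate 6).
Gate 7: R, L, and Z on → W on.
Gate 8: Z and L on → F on.
Z and R are on, so Y activates (Gate 14).
Gate 11: Y and Z on → N on.
Gate 4: R, N, and Y on → D on.
Gate 5: D and Z on → V on.
F: reached.
D: reached.
W: reached.
V: reached.
Z: reached.
Y: reached.
All 6 are reached.

6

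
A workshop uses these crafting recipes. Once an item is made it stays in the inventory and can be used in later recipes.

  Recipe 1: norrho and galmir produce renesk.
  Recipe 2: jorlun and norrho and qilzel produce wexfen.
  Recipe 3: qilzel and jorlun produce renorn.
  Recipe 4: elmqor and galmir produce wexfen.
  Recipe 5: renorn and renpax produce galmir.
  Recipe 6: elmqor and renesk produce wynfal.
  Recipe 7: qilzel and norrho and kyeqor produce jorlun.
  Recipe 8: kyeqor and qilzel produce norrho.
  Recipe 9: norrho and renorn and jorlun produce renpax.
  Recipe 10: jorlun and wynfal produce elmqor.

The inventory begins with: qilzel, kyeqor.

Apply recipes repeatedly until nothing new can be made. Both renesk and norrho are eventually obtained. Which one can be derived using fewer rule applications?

norrho: Using Recipe 8, kyeqor and qilzel make norrho. [1 rule application]
renesk: kyeqor and qilzel → norrho (Recipe 8). qilzel and norrho and kyeqor → jorlun (Recipe 7). qilzel and jorlun → renorn (Recipe 3). Using Recipe 9, norrho, renorn, and jorlun make renpax. Using Recipe 5, renorn and renpax make galmir. Using Recipe 1, norrho and galmir make renesk. [6 rule applications]
norrho needs fewer.

norrho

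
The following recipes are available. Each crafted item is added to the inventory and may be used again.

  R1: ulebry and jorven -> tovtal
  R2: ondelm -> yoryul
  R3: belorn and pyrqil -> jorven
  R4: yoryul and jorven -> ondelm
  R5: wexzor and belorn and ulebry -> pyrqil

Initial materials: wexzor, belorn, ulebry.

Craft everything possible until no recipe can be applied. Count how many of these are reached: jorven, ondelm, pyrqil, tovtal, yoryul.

wexzor and belorn and ulebry -> pyrqil (R5).
Using R3, belorn and pyrqil make jorven.
Using R1, ulebry and jorven make tovtal.
jorven: reached.
ondelm would need yoryul and jorven (R4), but yoryul is never obtained.
pyrqil: reached.
tovtal: reached.
yoryul would need ondelm (R2), but ondelm is never obtained.
Reached: jorven, pyrqil, and tovtal — 3 of the 5.

3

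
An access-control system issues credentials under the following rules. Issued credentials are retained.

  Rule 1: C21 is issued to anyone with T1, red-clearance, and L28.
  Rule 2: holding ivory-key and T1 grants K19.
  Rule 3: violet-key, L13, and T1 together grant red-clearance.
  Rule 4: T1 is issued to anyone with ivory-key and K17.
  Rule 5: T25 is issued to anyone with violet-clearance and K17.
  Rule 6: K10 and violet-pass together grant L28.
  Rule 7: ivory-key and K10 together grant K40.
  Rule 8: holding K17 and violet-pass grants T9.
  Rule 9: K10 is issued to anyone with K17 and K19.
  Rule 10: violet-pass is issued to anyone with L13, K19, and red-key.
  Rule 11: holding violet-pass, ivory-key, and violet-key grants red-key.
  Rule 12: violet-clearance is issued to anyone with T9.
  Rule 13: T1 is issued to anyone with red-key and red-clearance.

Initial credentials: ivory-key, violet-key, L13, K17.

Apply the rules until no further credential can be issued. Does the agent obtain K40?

Holding ivory-key and K17 grants T1 (Rule 4).
Holding ivory-key and T1 grants K19 (Rule 2).
Holding K17 and K19 grants K10 (Rule 9).
Holding ivory-key and K10 grants K40 (Rule 7).

Yes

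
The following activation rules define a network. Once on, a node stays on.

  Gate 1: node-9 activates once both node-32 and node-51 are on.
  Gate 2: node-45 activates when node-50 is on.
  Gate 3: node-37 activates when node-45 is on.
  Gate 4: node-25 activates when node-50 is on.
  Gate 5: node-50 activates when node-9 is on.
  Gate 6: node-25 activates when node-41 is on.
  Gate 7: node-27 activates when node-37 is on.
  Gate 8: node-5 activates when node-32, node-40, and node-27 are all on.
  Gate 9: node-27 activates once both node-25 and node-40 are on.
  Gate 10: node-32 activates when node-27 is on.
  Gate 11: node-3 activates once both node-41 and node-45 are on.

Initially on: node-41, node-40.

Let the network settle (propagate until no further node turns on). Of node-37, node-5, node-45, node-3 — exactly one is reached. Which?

node-5

Gate 6: node-41 on → node-25 on.
node-25 and node-40 are on, so node-27 activates (Gate 9).
node-27 is on, so node-32 activates (Gate 10).
Gate 8: node-32, node-40, and node-27 on → node-5 on.
node-3 would need node-41 and node-45 (Gate 11), but node-45 never turns on. node-45 would need node-50 (Gate 2), but node-50 never turns on. node-37 would need node-45 (Gate 3), but node-45 never turns on.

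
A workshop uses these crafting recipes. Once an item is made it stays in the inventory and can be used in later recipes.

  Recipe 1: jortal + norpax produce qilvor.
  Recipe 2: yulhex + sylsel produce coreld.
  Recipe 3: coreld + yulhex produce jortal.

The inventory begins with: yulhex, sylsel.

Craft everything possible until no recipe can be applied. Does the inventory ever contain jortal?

Using Recipe 2, yulhex and sylsel make coreld.
coreld + yulhex → jortal (Recipe 3).

Yes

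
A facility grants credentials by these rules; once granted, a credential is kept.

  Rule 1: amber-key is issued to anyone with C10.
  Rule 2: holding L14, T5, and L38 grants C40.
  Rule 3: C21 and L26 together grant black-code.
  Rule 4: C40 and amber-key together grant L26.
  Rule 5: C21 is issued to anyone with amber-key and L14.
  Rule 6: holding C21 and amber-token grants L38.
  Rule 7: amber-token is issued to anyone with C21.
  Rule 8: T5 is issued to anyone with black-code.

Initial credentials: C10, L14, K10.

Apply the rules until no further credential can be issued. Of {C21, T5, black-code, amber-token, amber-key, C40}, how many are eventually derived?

Holding C10 grants amber-key (Rule 1).
Holding amber-key and L14 grants C21 (Rule 5).
Holding C21 grants amber-token (Rule 7).
C21: reached.
T5 would need black-code (Rule 8), but black-code is never granted.
black-code would need C21 and L26 (Rule 3), but L26 is never granted.
amber-token: reached.
amber-key: reached.
C40 would need L14, T5, and L38 (Rule 2), but T5 is never granted.
Reached: C21, amber-token, and amber-key — 3 of the 6.

3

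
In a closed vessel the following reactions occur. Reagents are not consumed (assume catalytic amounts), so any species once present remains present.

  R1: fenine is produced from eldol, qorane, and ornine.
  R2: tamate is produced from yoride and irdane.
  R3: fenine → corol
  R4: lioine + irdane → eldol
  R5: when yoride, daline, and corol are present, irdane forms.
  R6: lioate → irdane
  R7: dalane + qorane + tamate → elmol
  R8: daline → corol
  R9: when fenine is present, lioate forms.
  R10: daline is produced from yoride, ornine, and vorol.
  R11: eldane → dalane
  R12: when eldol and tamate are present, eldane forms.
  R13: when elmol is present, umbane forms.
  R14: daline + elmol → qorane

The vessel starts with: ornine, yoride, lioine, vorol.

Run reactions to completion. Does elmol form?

No

elmol would need dalane, qorane, and tamate (R7), but qorane never forms.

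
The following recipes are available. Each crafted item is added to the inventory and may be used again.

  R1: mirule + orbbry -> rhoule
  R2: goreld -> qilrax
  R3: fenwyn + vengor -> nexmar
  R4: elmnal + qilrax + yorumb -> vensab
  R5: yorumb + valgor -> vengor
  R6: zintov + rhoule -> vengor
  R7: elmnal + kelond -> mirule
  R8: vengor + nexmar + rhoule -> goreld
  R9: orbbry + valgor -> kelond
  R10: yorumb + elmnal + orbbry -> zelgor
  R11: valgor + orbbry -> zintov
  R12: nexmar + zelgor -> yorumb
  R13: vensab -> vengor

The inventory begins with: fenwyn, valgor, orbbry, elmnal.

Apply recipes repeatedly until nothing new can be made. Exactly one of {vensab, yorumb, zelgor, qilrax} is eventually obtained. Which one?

qilrax

orbbry + valgor -> kelond (R9).
valgor + orbbry -> zintov (R11).
Using R7, elmnal and kelond make mirule.
mirule + orbbry -> rhoule (R1).
Using R6, zintov and rhoule make vengor.
fenwyn + vengor -> nexmar (R3).
Using R8, vengor, nexmar, and rhoule make goreld.
goreld -> qilrax (R2).
zelgor would need yorumb, elmnal, and orbbry (R10), but yorumb is never obtained. vensab would need elmnal, qilrax, and yorumb (R4), but yorumb is never obtained. yorumb would need nexmar and zelgor (R12), but zelgor is never obtained.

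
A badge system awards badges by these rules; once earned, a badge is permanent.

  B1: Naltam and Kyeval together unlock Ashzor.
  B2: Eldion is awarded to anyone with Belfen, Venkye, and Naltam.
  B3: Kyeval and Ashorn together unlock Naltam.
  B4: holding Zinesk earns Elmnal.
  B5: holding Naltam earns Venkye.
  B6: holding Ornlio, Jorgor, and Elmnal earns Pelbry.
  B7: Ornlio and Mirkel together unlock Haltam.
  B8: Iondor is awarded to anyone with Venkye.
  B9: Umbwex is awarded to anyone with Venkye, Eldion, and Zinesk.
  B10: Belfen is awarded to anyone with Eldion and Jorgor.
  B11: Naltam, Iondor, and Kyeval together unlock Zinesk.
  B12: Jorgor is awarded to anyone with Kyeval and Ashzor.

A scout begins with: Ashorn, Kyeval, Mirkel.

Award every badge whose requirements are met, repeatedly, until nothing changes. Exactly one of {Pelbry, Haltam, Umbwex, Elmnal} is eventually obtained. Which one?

With Kyeval and Ashorn, Naltam is earned (B3).
With Naltam, Venkye is earned (B5).
With Venkye, Iondor is earned (B8).
With Naltam, Iondor, and Kyeval, Zinesk is earned (B11).
With Zinesk, Elmnal is earned (B4).
Umbwex would need Venkye, Eldion, and Zinesk (B9), but Eldion is never earned. Haltam would need Ornlio and Mirkel (B7), but Ornlio is never earned. Pelbry would need Ornlio, Jorgor, and Elmnal (B6), but Ornlio is never earned.

Elmnal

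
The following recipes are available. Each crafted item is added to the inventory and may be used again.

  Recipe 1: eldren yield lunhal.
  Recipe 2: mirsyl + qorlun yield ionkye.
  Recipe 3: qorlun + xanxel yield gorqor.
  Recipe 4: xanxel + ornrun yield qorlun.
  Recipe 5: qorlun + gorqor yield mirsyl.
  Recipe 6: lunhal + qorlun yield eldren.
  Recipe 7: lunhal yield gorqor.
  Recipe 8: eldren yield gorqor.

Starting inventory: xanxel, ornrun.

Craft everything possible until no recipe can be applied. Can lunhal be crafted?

No

lunhal would need eldren (Recipe 1), but eldren is never obtained.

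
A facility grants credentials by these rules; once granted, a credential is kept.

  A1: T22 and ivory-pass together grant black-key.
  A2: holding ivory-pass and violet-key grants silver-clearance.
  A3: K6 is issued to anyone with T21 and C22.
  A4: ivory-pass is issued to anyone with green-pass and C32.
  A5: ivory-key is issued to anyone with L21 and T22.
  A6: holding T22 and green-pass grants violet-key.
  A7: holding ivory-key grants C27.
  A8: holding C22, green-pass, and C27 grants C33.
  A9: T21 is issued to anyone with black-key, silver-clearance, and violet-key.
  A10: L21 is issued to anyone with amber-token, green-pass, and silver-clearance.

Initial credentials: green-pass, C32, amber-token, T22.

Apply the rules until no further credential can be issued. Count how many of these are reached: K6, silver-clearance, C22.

Holding green-pass and C32 grants ivory-pass (A4).
Holding T22 and green-pass grants violet-key (A6).
Holding ivory-pass and violet-key grants silver-clearance (A2).
K6 would need T21 and C22 (A3), but C22 is never granted.
silver-clearance: reached.
No rule produces C22, and it is not given.
Reached: silver-clearance — 1 of the 3.

1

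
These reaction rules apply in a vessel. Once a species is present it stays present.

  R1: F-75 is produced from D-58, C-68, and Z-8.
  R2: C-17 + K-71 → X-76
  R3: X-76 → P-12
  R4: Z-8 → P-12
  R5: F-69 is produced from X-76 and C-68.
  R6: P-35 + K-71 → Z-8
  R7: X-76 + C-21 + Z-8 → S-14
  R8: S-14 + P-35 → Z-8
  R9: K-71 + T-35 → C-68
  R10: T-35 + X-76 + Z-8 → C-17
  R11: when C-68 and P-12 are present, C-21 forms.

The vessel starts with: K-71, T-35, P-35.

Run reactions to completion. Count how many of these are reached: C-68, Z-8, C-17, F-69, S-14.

P-35 and K-71 present → Z-8 forms (R6).
K-71 and T-35 present → C-68 forms (R9).
C-68: reached.
Z-8: reached.
C-17 would need T-35, X-76, and Z-8 (R10), but X-76 never forms.
F-69 would need X-76 and C-68 (R5), but X-76 never forms.
S-14 would need X-76, C-21, and Z-8 (R7), but X-76 never forms.
Reached: C-68 and Z-8 — 2 of the 5.

2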